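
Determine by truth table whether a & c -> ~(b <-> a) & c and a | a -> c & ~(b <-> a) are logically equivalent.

a  b  c  |  φ  ψ
1  1  1  |  0  0
1  1  0  |  1  0
1  0  1  |  1  1
1  0  0  |  1  0
0  1  1  |  1  1
0  1  0  |  1  1
0  0  1  |  1  1
0  0  0  |  1  1
The columns differ at a=1, b=1, c=0 (φ=1, ψ=0), so they are not equivalent.

not equivalent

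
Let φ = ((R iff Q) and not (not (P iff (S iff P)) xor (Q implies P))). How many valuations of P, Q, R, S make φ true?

4

P | Q | R | S | φ
- | - | - | - | -
T | T | T | T | F
T | T | T | F | T
T | T | F | T | F
T | T | F | F | F
T | F | T | T | F
T | F | T | F | F
T | F | F | T | F
T | F | F | F | T
F | T | T | T | T
F | T | T | F | F
F | T | F | T | F
F | T | F | F | F
F | F | T | T | F
F | F | T | F | F
F | F | F | T | F
F | F | F | F | T
The formula is true on 4 of the 16 rows.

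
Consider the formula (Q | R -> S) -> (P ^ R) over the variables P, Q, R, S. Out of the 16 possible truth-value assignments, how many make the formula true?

11

P  Q  R  S     (((Q | R) -> S) -> (P ^ R))
T  T  T  T                  F             
T  T  T  F                  T             
T  T  F  T                  T             
T  T  F  F                  T             
T  F  T  T                  F             
T  F  T  F                  T             
T  F  F  T                  T             
T  F  F  F                  T             
F  T  T  T                  T             
F  T  T  F                  T             
F  T  F  T                  F             
F  T  F  F                  T             
F  F  T  T                  T             
F  F  T  F                  T             
F  F  F  T                  F             
F  F  F  F                  F             
The formula is true on 11 of the 16 rows.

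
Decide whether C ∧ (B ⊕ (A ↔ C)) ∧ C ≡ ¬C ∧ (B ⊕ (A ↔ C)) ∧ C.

A | B | C | φ | ψ
- | - | - | - | -
T | T | T | F | F
T | T | F | F | F
T | F | T | T | F
T | F | F | F | F
F | T | T | T | F
F | T | F | F | F
F | F | T | F | F
F | F | F | F | F
The columns differ at A=T, B=F, C=T (φ=T, ψ=F), so they are not equivalent.

not equivalent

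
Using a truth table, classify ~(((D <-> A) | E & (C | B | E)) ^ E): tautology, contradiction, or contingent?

A  B  C  D  E  |  φ
T  T  T  T  T  |  T
T  T  T  T  F  |  F
T  T  T  F  T  |  T
T  T  T  F  F  |  T
T  T  F  T  T  |  T
T  T  F  T  F  |  F
T  T  F  F  T  |  T
T  T  F  F  F  |  T
T  F  T  T  T  |  T
T  F  T  T  F  |  F
T  F  T  F  T  |  T
T  F  T  F  F  |  T
T  F  F  T  T  |  T
T  F  F  T  F  |  F
T  F  F  F  T  |  T
T  F  F  F  F  |  T
F  T  T  T  T  |  T
F  T  T  T  F  |  T
F  T  T  F  T  |  T
F  T  T  F  F  |  F
F  T  F  T  T  |  T
F  T  F  T  F  |  T
F  T  F  F  T  |  T
F  T  F  F  F  |  F
F  F  T  T  T  |  T
F  F  T  T  F  |  T
F  F  T  F  T  |  T
F  F  T  F  F  |  F
F  F  F  T  T  |  T
F  F  F  T  F  |  T
F  F  F  F  T  |  T
F  F  F  F  F  |  F
24 of 32 rows are T, so the formula is contingent.

contingent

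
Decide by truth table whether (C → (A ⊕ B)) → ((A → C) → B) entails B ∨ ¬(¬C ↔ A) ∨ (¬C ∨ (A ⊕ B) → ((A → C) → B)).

yes

A  B  C  |  φ  ψ
F  F  F  |  F  T
F  F  T  |  T  T
F  T  F  |  T  T
F  T  T  |  T  T
T  F  F  |  T  T
T  F  T  |  F  T
T  T  F  |  T  T
T  T  T  |  T  T
In every row where φ is true, ψ is also true, so φ ⊨ ψ.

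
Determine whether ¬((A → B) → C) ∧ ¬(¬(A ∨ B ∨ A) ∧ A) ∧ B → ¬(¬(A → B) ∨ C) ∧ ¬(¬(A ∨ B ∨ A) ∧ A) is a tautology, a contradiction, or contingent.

A  B  C  |  φ
T  T  T  |  T
T  T  F  |  T
T  F  T  |  T
T  F  F  |  T
F  T  T  |  T
F  T  F  |  T
F  F  T  |  T
F  F  F  |  T
Every row is T, so the formula is a tautology.

tautology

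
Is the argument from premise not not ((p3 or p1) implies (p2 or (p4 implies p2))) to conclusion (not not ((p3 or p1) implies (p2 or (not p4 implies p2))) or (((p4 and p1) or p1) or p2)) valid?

  p1     p2     p3     p4   |    φ      ψ  
 True   True   True   True  |   True   True
 True   True   True  False  |   True   True
 True   True  False   True  |   True   True
 True   True  False  False  |   True   True
 True  False   True   True  |  False   True
 True  False   True  False  |   True   True
 True  False  False   True  |  False   True
 True  False  False  False  |   True   True
False   True   True   True  |   True   True
False   True   True  False  |   True   True
False   True  False   True  |   True   True
False   True  False  False  |   True   True
False  False   True   True  |  False   True
False  False   True  False  |   True  False
False  False  False   True  |   True   True
False  False  False  False  |   True   True
At p1=False, p2=False, p3=True, p4=False we have φ true but ψ false, so φ does not entail ψ.

no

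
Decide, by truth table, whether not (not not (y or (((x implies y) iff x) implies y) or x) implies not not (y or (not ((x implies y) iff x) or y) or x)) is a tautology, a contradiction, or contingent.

  x      y    |    φ  
 True   True  |  False
 True  False  |  False
False   True  |  False
False  False  |  False
Every row is False, so the formula is a contradiction.

contradiction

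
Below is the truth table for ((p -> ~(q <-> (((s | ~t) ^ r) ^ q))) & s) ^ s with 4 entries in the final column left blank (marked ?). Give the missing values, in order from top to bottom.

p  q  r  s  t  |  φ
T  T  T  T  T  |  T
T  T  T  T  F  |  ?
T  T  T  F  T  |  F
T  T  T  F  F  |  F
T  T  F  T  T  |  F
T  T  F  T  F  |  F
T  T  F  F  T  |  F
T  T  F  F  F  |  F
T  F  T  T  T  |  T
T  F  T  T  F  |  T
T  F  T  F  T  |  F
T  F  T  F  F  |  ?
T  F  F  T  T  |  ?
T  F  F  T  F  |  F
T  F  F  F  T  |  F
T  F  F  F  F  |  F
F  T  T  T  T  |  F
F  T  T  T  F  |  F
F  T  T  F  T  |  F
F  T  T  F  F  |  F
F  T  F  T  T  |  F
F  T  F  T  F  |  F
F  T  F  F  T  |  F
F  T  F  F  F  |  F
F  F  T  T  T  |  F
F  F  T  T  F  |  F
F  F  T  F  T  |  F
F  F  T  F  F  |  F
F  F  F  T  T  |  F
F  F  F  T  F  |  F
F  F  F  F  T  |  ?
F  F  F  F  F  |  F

Row p=T, q=T, r=T, s=T, t=F: ((p -> ~(q <-> (((s | ~t) ^ r) ^ q))) & s) = F, so the formula = T.
Row p=T, q=F, r=T, s=F, t=F: ((p -> ~(q <-> (((s | ~t) ^ r) ^ q))) & s) = F, so the formula = F.
Row p=T, q=F, r=F, s=T, t=T: ((p -> ~(q <-> (((s | ~t) ^ r) ^ q))) & s) = T, so the formula = F.
Row p=F, q=F, r=F, s=F, t=T: ((p -> ~(q <-> (((s | ~t) ^ r) ^ q))) & s) = F, so the formula = F.

T, F, F, F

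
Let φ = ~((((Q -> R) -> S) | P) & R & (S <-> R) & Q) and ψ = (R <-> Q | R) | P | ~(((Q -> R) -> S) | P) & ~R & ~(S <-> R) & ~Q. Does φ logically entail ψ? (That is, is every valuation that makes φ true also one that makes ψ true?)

no

P  Q  R  S  |  φ  ψ
T  T  T  T  |  F  T
T  T  T  F  |  T  T
T  T  F  T  |  T  T
T  T  F  F  |  T  T
T  F  T  T  |  T  T
T  F  T  F  |  T  T
T  F  F  T  |  T  T
T  F  F  F  |  T  T
F  T  T  T  |  F  T
F  T  T  F  |  T  T
F  T  F  T  |  T  F
F  T  F  F  |  T  F
F  F  T  T  |  T  T
F  F  T  F  |  T  T
F  F  F  T  |  T  T
F  F  F  F  |  T  T
At P=F, Q=T, R=F, S=T we have φ true but ψ false, so φ does not entail ψ.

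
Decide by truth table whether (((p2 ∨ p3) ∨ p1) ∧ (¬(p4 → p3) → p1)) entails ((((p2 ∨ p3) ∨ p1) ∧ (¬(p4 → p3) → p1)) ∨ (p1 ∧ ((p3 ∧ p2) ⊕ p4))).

p1 | p2 | p3 | p4 || φ | ψ
1  | 1  | 1  | 1  || 1 | 1
1  | 1  | 1  | 0  || 1 | 1
1  | 1  | 0  | 1  || 1 | 1
1  | 1  | 0  | 0  || 1 | 1
1  | 0  | 1  | 1  || 1 | 1
1  | 0  | 1  | 0  || 1 | 1
1  | 0  | 0  | 1  || 1 | 1
1  | 0  | 0  | 0  || 1 | 1
0  | 1  | 1  | 1  || 1 | 1
0  | 1  | 1  | 0  || 1 | 1
0  | 1  | 0  | 1  || 0 | 0
0  | 1  | 0  | 0  || 1 | 1
0  | 0  | 1  | 1  || 1 | 1
0  | 0  | 1  | 0  || 1 | 1
0  | 0  | 0  | 1  || 0 | 0
0  | 0  | 0  | 0  || 0 | 0
In every row where φ is true, ψ is also true, so φ ⊨ ψ.

yes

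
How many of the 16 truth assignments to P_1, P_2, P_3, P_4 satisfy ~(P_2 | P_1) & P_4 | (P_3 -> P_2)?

P_1 | P_2 | P_3 | P_4 || φ
 T  |  T  |  T  |  T  || T
 T  |  T  |  T  |  F  || T
 T  |  T  |  F  |  T  || T
 T  |  T  |  F  |  F  || T
 T  |  F  |  T  |  T  || F
 T  |  F  |  T  |  F  || F
 T  |  F  |  F  |  T  || T
 T  |  F  |  F  |  F  || T
 F  |  T  |  T  |  T  || T
 F  |  T  |  T  |  F  || T
 F  |  T  |  F  |  T  || T
 F  |  T  |  F  |  F  || T
 F  |  F  |  T  |  T  || T
 F  |  F  |  T  |  F  || F
 F  |  F  |  F  |  T  || T
 F  |  F  |  F  |  F  || T
The formula is true on 13 of the 16 rows.

13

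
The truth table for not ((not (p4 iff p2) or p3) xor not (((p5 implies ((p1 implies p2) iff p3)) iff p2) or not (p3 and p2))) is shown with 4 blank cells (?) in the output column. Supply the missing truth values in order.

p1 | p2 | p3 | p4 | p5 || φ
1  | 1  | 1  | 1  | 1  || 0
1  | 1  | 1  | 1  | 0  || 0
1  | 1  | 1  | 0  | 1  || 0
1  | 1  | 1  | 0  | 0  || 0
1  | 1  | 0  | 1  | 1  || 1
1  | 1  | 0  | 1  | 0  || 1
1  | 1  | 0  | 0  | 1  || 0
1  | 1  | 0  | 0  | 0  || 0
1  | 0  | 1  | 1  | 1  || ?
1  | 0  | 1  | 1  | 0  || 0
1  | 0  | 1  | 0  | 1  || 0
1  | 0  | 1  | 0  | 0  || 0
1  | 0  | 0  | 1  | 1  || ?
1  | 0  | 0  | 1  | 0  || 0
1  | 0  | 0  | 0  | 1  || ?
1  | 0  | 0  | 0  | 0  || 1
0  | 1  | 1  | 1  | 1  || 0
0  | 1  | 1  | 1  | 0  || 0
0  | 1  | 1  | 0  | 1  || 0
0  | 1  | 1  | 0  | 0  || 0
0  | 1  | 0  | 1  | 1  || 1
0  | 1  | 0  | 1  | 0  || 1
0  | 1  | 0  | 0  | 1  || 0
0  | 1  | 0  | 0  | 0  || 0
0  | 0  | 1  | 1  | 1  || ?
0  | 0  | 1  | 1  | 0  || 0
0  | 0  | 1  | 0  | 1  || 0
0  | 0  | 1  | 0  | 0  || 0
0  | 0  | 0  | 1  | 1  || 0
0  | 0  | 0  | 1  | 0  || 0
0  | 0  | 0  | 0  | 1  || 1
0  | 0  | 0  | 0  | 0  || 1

Row 9: (not (p4 iff p2) or p3) = 1, not (((p5 implies ((p1 implies p2) iff p3)) iff p2) or not (p3 and p2)) = 0, ((not (p4 iff p2) or p3) xor not (((p5 implies ((p1 implies p2) iff p3)) iff p2) or not (p3 and p2))) = 1, so the formula = 0.
Row 13: (not (p4 iff p2) or p3) = 1, not (((p5 implies ((p1 implies p2) iff p3)) iff p2) or not (p3 and p2)) = 0, ((not (p4 iff p2) or p3) xor not (((p5 implies ((p1 implies p2) iff p3)) iff p2) or not (p3 and p2))) = 1, so the formula = 0.
Row 15: (not (p4 iff p2) or p3) = 0, not (((p5 implies ((p1 implies p2) iff p3)) iff p2) or not (p3 and p2)) = 0, ((not (p4 iff p2) or p3) xor not (((p5 implies ((p1 implies p2) iff p3)) iff p2) or not (p3 and p2))) = 0, so the formula = 1.
Row 25: (not (p4 iff p2) or p3) = 1, not (((p5 implies ((p1 implies p2) iff p3)) iff p2) or not (p3 and p2)) = 0, ((not (p4 iff p2) or p3) xor not (((p5 implies ((p1 implies p2) iff p3)) iff p2) or not (p3 and p2))) = 1, so the formula = 0.

0, 0, 1, 0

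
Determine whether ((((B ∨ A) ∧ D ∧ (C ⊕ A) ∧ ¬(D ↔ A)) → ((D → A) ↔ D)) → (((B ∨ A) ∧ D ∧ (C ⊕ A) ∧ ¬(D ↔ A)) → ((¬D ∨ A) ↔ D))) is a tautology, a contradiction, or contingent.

A  B  C  D  |  (B ∨ A)  (C ⊕ A)  (D ↔ A)  ¬(D ↔ A)  (D → A)  ((D → A) ↔ D)  ¬D  (¬D ∨ A)  ((¬D ∨ A) ↔ D)  φ
1  1  1  1  |     1        0        1        0         1           1        0      1            1         1
1  1  1  0  |     1        0        0        1         1           0        1      1            0         1
1  1  0  1  |     1        1        1        0         1           1        0      1            1         1
1  1  0  0  |     1        1        0        1         1           0        1      1            0         1
1  0  1  1  |     1        0        1        0         1           1        0      1            1         1
1  0  1  0  |     1        0        0        1         1           0        1      1            0         1
1  0  0  1  |     1        1        1        0         1           1        0      1            1         1
1  0  0  0  |     1        1        0        1         1           0        1      1            0         1
0  1  1  1  |     1        1        0        1         0           0        0      0            0         1
0  1  1  0  |     1        1        1        0         1           0        1      1            0         1
0  1  0  1  |     1        0        0        1         0           0        0      0            0         1
0  1  0  0  |     1        0        1        0         1           0        1      1            0         1
0  0  1  1  |     0        1        0        1         0           0        0      0            0         1
0  0  1  0  |     0        1        1        0         1           0        1      1            0         1
0  0  0  1  |     0        0        0        1         0           0        0      0            0         1
0  0  0  0  |     0        0        1        0         1           0        1      1            0         1
Every row is 1, so the formula is a tautology.

tautology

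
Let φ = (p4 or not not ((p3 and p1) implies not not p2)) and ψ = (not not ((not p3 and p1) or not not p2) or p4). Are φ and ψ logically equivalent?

not equivalent

p1 | p2 | p3 | p4 || φ | ψ
T  | T  | T  | T  || T | T
T  | T  | T  | F  || T | T
T  | T  | F  | T  || T | T
T  | T  | F  | F  || T | T
T  | F  | T  | T  || T | T
T  | F  | T  | F  || F | F
T  | F  | F  | T  || T | T
T  | F  | F  | F  || T | T
F  | T  | T  | T  || T | T
F  | T  | T  | F  || T | T
F  | T  | F  | T  || T | T
F  | T  | F  | F  || T | T
F  | F  | T  | T  || T | T
F  | F  | T  | F  || T | F
F  | F  | F  | T  || T | T
F  | F  | F  | F  || T | F
The columns differ at p1=F, p2=F, p3=T, p4=F (φ=T, ψ=F), so they are not equivalent.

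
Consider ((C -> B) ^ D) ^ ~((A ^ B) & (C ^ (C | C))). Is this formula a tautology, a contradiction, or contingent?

A  B  C  D     (C -> B)  ((C -> B) ^ D)  (A ^ B)  (C | C)  (C ^ (C | C))  ((A ^ B) & (C ^ (C | C)))  ~((A ^ B) & (C ^ (C | C)))  φ
F  F  F  F        T            T            F        F           F                    F                          T               F
F  F  F  T        T            F            F        F           F                    F                          T               T
F  F  T  F        F            F            F        T           F                    F                          T               T
F  F  T  T        F            T            F        T           F                    F                          T               F
F  T  F  F        T            T            T        F           F                    F                          T               F
F  T  F  T        T            F            T        F           F                    F                          T               T
F  T  T  F        T            T            T        T           F                    F                          T               F
F  T  T  T        T            F            T        T           F                    F                          T               T
T  F  F  F        T            T            T        F           F                    F                          T               F
T  F  F  T        T            F            T        F           F                    F                          T               T
T  F  T  F        F            F            T        T           F                    F                          T               T
T  F  T  T        F            T            T        T           F                    F                          T               F
T  T  F  F        T            T            F        F           F                    F                          T               F
T  T  F  T        T            F            F        F           F                    F                          T               T
T  T  T  F        T            T            F        T           F                    F                          T               F
T  T  T  T        T            F            F        T           F                    F                          T               T
8 of 16 rows are T, so the formula is contingent.

contingent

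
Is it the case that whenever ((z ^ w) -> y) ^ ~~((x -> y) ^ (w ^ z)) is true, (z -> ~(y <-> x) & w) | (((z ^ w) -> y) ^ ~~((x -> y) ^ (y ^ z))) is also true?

x  y  z  w  |  φ  ψ
T  T  T  T  |  F  F
T  T  T  F  |  T  F
T  T  F  T  |  T  T
T  T  F  F  |  F  T
T  F  T  T  |  T  T
T  F  T  F  |  T  T
T  F  F  T  |  T  T
T  F  F  F  |  T  T
F  T  T  T  |  F  T
F  T  T  F  |  T  F
F  T  F  T  |  T  T
F  T  F  F  |  F  T
F  F  T  T  |  F  T
F  F  T  F  |  F  F
F  F  F  T  |  F  T
F  F  F  F  |  F  T
At x=T, y=T, z=T, w=F we have φ true but ψ false, so φ does not entail ψ.

no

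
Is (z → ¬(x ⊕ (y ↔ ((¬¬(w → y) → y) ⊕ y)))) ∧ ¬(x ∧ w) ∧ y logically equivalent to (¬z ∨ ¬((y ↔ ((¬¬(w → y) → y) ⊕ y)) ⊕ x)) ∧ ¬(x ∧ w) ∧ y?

x | y | z | w | φ | ψ
- | - | - | - | - | -
F | F | F | F | F | F
F | F | F | T | F | F
F | F | T | F | F | F
F | F | T | T | F | F
F | T | F | F | T | T
F | T | F | T | T | T
F | T | T | F | T | T
F | T | T | T | T | T
T | F | F | F | F | F
T | F | F | T | F | F
T | F | T | F | F | F
T | F | T | T | F | F
T | T | F | F | T | T
T | T | F | T | F | F
T | T | T | F | F | F
T | T | T | T | F | F
The columns for φ and ψ agree on every row, so they are logically equivalent.

equivalent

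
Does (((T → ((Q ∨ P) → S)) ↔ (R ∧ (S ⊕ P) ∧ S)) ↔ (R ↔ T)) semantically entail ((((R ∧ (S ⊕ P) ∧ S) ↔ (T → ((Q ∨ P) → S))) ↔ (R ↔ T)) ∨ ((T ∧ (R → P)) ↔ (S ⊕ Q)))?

yes

P | Q | R | S | T | φ | ψ
- | - | - | - | - | - | -
F | F | F | F | F | F | T
F | F | F | F | T | T | T
F | F | F | T | F | F | F
F | F | F | T | T | T | T
F | F | T | F | F | T | T
F | F | T | F | T | F | T
F | F | T | T | F | F | F
F | F | T | T | T | T | T
F | T | F | F | F | F | F
F | T | F | F | T | F | T
F | T | F | T | F | F | T
F | T | F | T | T | T | T
F | T | T | F | F | T | T
F | T | T | F | T | T | T
F | T | T | T | F | F | T
F | T | T | T | T | T | T
T | F | F | F | F | F | T
T | F | F | F | T | F | F
T | F | F | T | F | F | F
T | F | F | T | T | T | T
T | F | T | F | F | T | T
T | F | T | F | T | T | T
T | F | T | T | F | T | T
T | F | T | T | T | F | T
T | T | F | F | F | F | F
T | T | F | F | T | F | T
T | T | F | T | F | F | T
T | T | F | T | T | T | T
T | T | T | F | F | T | T
T | T | T | F | T | T | T
T | T | T | T | F | T | T
T | T | T | T | T | F | F
In every row where φ is true, ψ is also true, so φ ⊨ ψ.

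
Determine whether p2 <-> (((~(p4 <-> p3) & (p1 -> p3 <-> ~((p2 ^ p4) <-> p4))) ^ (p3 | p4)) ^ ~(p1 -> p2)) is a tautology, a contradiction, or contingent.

p1  p2  p3  p4     (p4 <-> p3)  ~(p4 <-> p3)  (p1 -> p3)  (p2 ^ p4)  ((p2 ^ p4) <-> p4)  ~((p2 ^ p4) <-> p4)  (p3 | p4)  (p1 -> p2)  ~(p1 -> p2)  φ
T   T   T   T           T            F            T           F              F                    T               T          T            F       T
T   T   T   F           F            T            T           T              F                    T               T          T            F       F
T   T   F   T           F            T            F           F              F                    T               T          T            F       T
T   T   F   F           T            F            F           T              F                    T               F          T            F       F
T   F   T   T           T            F            T           T              T                    F               T          F            T       T
T   F   T   F           F            T            T           F              T                    F               T          F            T       T
T   F   F   T           F            T            F           T              T                    F               T          F            T       F
T   F   F   F           T            F            F           F              T                    F               F          F            T       F
F   T   T   T           T            F            T           F              F                    T               T          T            F       T
F   T   T   F           F            T            T           T              F                    T               T          T            F       F
F   T   F   T           F            T            T           F              F                    T               T          T            F       F
F   T   F   F           T            F            T           T              F                    T               F          T            F       F
F   F   T   T           T            F            T           T              T                    F               T          T            F       F
F   F   T   F           F            T            T           F              T                    F               T          T            F       F
F   F   F   T           F            T            T           T              T                    F               T          T            F       F
F   F   F   F           T            F            T           F              T                    F               F          T            F       T
6 of 16 rows are T, so the formula is contingent.

contingent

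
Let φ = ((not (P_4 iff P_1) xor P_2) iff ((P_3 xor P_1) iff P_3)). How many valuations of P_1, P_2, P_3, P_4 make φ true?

8

P_1 | P_2 | P_3 | P_4 || (P_4 iff P_1) | not (P_4 iff P_1) | (not (P_4 iff P_1) xor P_2) | (P_3 xor P_1) | ((P_3 xor P_1) iff P_3) | φ
 T  |  T  |  T  |  T  ||       T       |         F         |              T              |       F       |            F            | F
 T  |  T  |  T  |  F  ||       F       |         T         |              F              |       F       |            F            | T
 T  |  T  |  F  |  T  ||       T       |         F         |              T              |       T       |            F            | F
 T  |  T  |  F  |  F  ||       F       |         T         |              F              |       T       |            F            | T
 T  |  F  |  T  |  T  ||       T       |         F         |              F              |       F       |            F            | T
 T  |  F  |  T  |  F  ||       F       |         T         |              T              |       F       |            F            | F
 T  |  F  |  F  |  T  ||       T       |         F         |              F              |       T       |            F            | T
 T  |  F  |  F  |  F  ||       F       |         T         |              T              |       T       |            F            | F
 F  |  T  |  T  |  T  ||       F       |         T         |              F              |       T       |            T            | F
 F  |  T  |  T  |  F  ||       T       |         F         |              T              |       T       |            T            | T
 F  |  T  |  F  |  T  ||       F       |         T         |              F              |       F       |            T            | F
 F  |  T  |  F  |  F  ||       T       |         F         |              T              |       F       |            T            | T
 F  |  F  |  T  |  T  ||       F       |         T         |              T              |       T       |            T            | T
 F  |  F  |  T  |  F  ||       T       |         F         |              F              |       T       |            T            | F
 F  |  F  |  F  |  T  ||       F       |         T         |              T              |       F       |            T            | T
 F  |  F  |  F  |  F  ||       T       |         F         |              F              |       F       |            T            | F
The formula is true on 8 of the 16 rows.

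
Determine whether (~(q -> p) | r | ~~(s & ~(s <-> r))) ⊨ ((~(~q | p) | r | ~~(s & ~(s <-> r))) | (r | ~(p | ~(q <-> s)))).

p | q | r | s || φ | ψ
T | T | T | T || T | T
T | T | T | F || T | T
T | T | F | T || T | T
T | T | F | F || F | F
T | F | T | T || T | T
T | F | T | F || T | T
T | F | F | T || T | T
T | F | F | F || F | F
F | T | T | T || T | T
F | T | T | F || T | T
F | T | F | T || T | T
F | T | F | F || T | T
F | F | T | T || T | T
F | F | T | F || T | T
F | F | F | T || T | T
F | F | F | F || F | T
In every row where φ is true, ψ is also true, so φ ⊨ ψ.

yes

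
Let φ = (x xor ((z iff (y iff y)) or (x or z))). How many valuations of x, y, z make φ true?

2

x | y | z || φ
F | F | F || F
F | F | T || T
F | T | F || F
F | T | T || T
T | F | F || F
T | F | T || F
T | T | F || F
T | T | T || F
The formula is true on 2 of the 8 rows.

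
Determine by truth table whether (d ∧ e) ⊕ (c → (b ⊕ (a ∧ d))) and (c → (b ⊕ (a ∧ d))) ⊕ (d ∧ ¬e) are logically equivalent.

a  b  c  d  e  |  φ  ψ
F  F  F  F  F  |  T  T
F  F  F  F  T  |  T  T
F  F  F  T  F  |  T  F
F  F  F  T  T  |  F  T
F  F  T  F  F  |  F  F
F  F  T  F  T  |  F  F
F  F  T  T  F  |  F  T
F  F  T  T  T  |  T  F
F  T  F  F  F  |  T  T
F  T  F  F  T  |  T  T
F  T  F  T  F  |  T  F
F  T  F  T  T  |  F  T
F  T  T  F  F  |  T  T
F  T  T  F  T  |  T  T
F  T  T  T  F  |  T  F
F  T  T  T  T  |  F  T
T  F  F  F  F  |  T  T
T  F  F  F  T  |  T  T
T  F  F  T  F  |  T  F
T  F  F  T  T  |  F  T
T  F  T  F  F  |  F  F
T  F  T  F  T  |  F  F
T  F  T  T  F  |  T  F
T  F  T  T  T  |  F  T
T  T  F  F  F  |  T  T
T  T  F  F  T  |  T  T
T  T  F  T  F  |  T  F
T  T  F  T  T  |  F  T
T  T  T  F  F  |  T  T
T  T  T  F  T  |  T  T
T  T  T  T  F  |  F  T
T  T  T  T  T  |  T  F
The columns differ at a=F, b=F, c=F, d=T, e=F (φ=T, ψ=F), so they are not equivalent.

not equivalent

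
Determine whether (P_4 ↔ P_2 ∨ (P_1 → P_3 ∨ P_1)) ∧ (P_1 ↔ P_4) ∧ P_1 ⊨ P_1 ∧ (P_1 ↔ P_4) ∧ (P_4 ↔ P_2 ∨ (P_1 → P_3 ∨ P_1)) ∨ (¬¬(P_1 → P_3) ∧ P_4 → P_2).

yes

P_1 | P_2 | P_3 | P_4 || φ | ψ
 F  |  F  |  F  |  F  || F | T
 F  |  F  |  F  |  T  || F | F
 F  |  F  |  T  |  F  || F | T
 F  |  F  |  T  |  T  || F | F
 F  |  T  |  F  |  F  || F | T
 F  |  T  |  F  |  T  || F | T
 F  |  T  |  T  |  F  || F | T
 F  |  T  |  T  |  T  || F | T
 T  |  F  |  F  |  F  || F | T
 T  |  F  |  F  |  T  || T | T
 T  |  F  |  T  |  F  || F | T
 T  |  F  |  T  |  T  || T | T
 T  |  T  |  F  |  F  || F | T
 T  |  T  |  F  |  T  || T | T
 T  |  T  |  T  |  F  || F | T
 T  |  T  |  T  |  T  || T | T
In every row where φ is true, ψ is also true, so φ ⊨ ψ.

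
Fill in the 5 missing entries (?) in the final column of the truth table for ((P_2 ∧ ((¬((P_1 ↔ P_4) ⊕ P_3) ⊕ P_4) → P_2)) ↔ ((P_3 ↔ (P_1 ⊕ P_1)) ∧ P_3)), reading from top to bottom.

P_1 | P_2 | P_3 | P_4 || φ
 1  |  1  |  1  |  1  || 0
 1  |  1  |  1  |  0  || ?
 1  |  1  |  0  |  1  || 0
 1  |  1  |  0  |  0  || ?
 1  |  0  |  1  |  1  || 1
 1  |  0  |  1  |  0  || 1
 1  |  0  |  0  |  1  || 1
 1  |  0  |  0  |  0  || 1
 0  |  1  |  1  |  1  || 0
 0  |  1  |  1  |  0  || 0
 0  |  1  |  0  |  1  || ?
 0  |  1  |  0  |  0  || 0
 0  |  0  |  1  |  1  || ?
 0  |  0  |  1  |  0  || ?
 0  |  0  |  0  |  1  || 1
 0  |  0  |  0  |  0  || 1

0, 0, 0, 1, 1

Row P_1=1, P_2=1, P_3=1, P_4=0: (P_2 ∧ ((¬((P_1 ↔ P_4) ⊕ P_3) ⊕ P_4) → P_2)) = 1, ((P_3 ↔ (P_1 ⊕ P_1)) ∧ P_3) = 0, so the formula = 0.
Row P_1=1, P_2=1, P_3=0, P_4=0: (P_2 ∧ ((¬((P_1 ↔ P_4) ⊕ P_3) ⊕ P_4) → P_2)) = 1, ((P_3 ↔ (P_1 ⊕ P_1)) ∧ P_3) = 0, so the formula = 0.
Row P_1=0, P_2=1, P_3=0, P_4=1: (P_2 ∧ ((¬((P_1 ↔ P_4) ⊕ P_3) ⊕ P_4) → P_2)) = 1, ((P_3 ↔ (P_1 ⊕ P_1)) ∧ P_3) = 0, so the formula = 0.
Row P_1=0, P_2=0, P_3=1, P_4=1: (P_2 ∧ ((¬((P_1 ↔ P_4) ⊕ P_3) ⊕ P_4) → P_2)) = 0, ((P_3 ↔ (P_1 ⊕ P_1)) ∧ P_3) = 0, so the formula = 1.
Row P_1=0, P_2=0, P_3=1, P_4=0: (P_2 ∧ ((¬((P_1 ↔ P_4) ⊕ P_3) ⊕ P_4) → P_2)) = 0, ((P_3 ↔ (P_1 ⊕ P_1)) ∧ P_3) = 0, so the formula = 1.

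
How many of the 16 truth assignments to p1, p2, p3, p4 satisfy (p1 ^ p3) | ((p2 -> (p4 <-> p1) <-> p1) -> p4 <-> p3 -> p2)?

15

p1  p2  p3  p4  |  (p1 ^ p3)  (p4 <-> p1)  (p2 -> (p4 <-> p1))  ((p2 -> (p4 <-> p1)) <-> p1)  (p3 -> p2)  φ
0   0   0   0   |      0           1                1                        0                    1       1
0   0   0   1   |      0           0                1                        0                    1       1
0   0   1   0   |      1           1                1                        0                    0       1
0   0   1   1   |      1           0                1                        0                    0       1
0   1   0   0   |      0           1                1                        0                    1       1
0   1   0   1   |      0           0                0                        1                    1       1
0   1   1   0   |      1           1                1                        0                    1       1
0   1   1   1   |      1           0                0                        1                    1       1
1   0   0   0   |      1           0                1                        1                    1       1
1   0   0   1   |      1           1                1                        1                    1       1
1   0   1   0   |      0           0                1                        1                    0       1
1   0   1   1   |      0           1                1                        1                    0       0
1   1   0   0   |      1           0                0                        0                    1       1
1   1   0   1   |      1           1                1                        1                    1       1
1   1   1   0   |      0           0                0                        0                    1       1
1   1   1   1   |      0           1                1                        1                    1       1
The formula is true on 15 of the 16 rows.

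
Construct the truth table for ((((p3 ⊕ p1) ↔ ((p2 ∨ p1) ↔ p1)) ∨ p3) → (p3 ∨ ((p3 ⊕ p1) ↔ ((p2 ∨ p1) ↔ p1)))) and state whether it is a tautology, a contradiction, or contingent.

p1  p2  p3  |  φ
T   T   T   |  T
T   T   F   |  T
T   F   T   |  T
T   F   F   |  T
F   T   T   |  T
F   T   F   |  T
F   F   T   |  T
F   F   F   |  T
Every row is T, so the formula is a tautology.

tautology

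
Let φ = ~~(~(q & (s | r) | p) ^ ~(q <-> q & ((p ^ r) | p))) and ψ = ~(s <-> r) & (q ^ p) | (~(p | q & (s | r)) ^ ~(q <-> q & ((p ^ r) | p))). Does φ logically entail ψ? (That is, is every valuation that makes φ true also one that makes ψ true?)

p  q  r  s  |  φ  ψ
0  0  0  0  |  1  1
0  0  0  1  |  1  1
0  0  1  0  |  1  1
0  0  1  1  |  1  1
0  1  0  0  |  0  0
0  1  0  1  |  1  1
0  1  1  0  |  0  1
0  1  1  1  |  0  0
1  0  0  0  |  0  0
1  0  0  1  |  0  1
1  0  1  0  |  0  1
1  0  1  1  |  0  0
1  1  0  0  |  0  0
1  1  0  1  |  0  0
1  1  1  0  |  0  0
1  1  1  1  |  0  0
In every row where φ is true, ψ is also true, so φ ⊨ ψ.

yes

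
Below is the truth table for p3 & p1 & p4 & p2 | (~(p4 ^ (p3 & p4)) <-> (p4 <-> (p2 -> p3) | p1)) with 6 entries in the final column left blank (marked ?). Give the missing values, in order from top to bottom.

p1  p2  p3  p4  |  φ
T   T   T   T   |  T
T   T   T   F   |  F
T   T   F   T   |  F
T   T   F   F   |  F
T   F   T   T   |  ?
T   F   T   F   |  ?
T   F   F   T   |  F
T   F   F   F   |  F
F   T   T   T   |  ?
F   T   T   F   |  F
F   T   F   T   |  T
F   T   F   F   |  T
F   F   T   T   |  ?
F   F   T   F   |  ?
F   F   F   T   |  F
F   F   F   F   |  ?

T, F, T, T, F, F

Row p1=T, p2=F, p3=T, p4=T: (p3 & p1 & p4 & p2) = F, (~(p4 ^ (p3 & p4)) <-> (p4 <-> (p2 -> p3) | p1)) = T, so the formula = T.
Row p1=T, p2=F, p3=T, p4=F: (p3 & p1 & p4 & p2) = F, (~(p4 ^ (p3 & p4)) <-> (p4 <-> (p2 -> p3) | p1)) = F, so the formula = F.
Row p1=F, p2=T, p3=T, p4=T: (p3 & p1 & p4 & p2) = F, (~(p4 ^ (p3 & p4)) <-> (p4 <-> (p2 -> p3) | p1)) = T, so the formula = T.
Row p1=F, p2=F, p3=T, p4=T: (p3 & p1 & p4 & p2) = F, (~(p4 ^ (p3 & p4)) <-> (p4 <-> (p2 -> p3) | p1)) = T, so the formula = T.
Row p1=F, p2=F, p3=T, p4=F: (p3 & p1 & p4 & p2) = F, (~(p4 ^ (p3 & p4)) <-> (p4 <-> (p2 -> p3) | p1)) = F, so the formula = F.
Row p1=F, p2=F, p3=F, p4=F: (p3 & p1 & p4 & p2) = F, (~(p4 ^ (p3 & p4)) <-> (p4 <-> (p2 -> p3) | p1)) = F, so the formula = F.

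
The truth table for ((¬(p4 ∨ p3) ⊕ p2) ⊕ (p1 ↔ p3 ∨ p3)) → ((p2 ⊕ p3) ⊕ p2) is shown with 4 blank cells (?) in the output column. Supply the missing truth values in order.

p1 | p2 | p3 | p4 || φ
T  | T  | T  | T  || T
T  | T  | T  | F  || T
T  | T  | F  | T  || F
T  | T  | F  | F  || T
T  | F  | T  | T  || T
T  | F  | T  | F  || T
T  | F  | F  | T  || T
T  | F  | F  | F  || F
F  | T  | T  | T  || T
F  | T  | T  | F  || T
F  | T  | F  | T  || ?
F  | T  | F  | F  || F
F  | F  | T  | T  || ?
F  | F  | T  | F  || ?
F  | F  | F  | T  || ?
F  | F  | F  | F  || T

T, T, T, F

Row p1=F, p2=T, p3=F, p4=T: ((¬(p4 ∨ p3) ⊕ p2) ⊕ (p1 ↔ p3 ∨ p3)) = F, ((p2 ⊕ p3) ⊕ p2) = F, so the formula = T.
Row p1=F, p2=F, p3=T, p4=T: ((¬(p4 ∨ p3) ⊕ p2) ⊕ (p1 ↔ p3 ∨ p3)) = F, ((p2 ⊕ p3) ⊕ p2) = T, so the formula = T.
Row p1=F, p2=F, p3=T, p4=F: ((¬(p4 ∨ p3) ⊕ p2) ⊕ (p1 ↔ p3 ∨ p3)) = F, ((p2 ⊕ p3) ⊕ p2) = T, so the formula = T.
Row p1=F, p2=F, p3=F, p4=T: ((¬(p4 ∨ p3) ⊕ p2) ⊕ (p1 ↔ p3 ∨ p3)) = T, ((p2 ⊕ p3) ⊕ p2) = F, so the formula = F.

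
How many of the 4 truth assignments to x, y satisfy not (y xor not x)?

2

x | y | not x | (y xor not x) | not (y xor not x)
- | - | ----- | ------------- | -----------------
1 | 1 |   0   |       1       |         0        
1 | 0 |   0   |       0       |         1        
0 | 1 |   1   |       0       |         1        
0 | 0 |   1   |       1       |         0        
The formula is true on 2 of the 4 rows.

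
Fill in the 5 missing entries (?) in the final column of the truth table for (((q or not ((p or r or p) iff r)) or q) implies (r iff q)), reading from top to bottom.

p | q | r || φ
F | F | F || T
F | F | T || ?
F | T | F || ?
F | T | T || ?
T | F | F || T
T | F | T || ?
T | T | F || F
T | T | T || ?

T, F, T, T, T

Row p=F, q=F, r=T: ((q or not ((p or r or p) iff r)) or q) = F, (r iff q) = F, so the formula = T.
Row p=F, q=T, r=F: ((q or not ((p or r or p) iff r)) or q) = T, (r iff q) = F, so the formula = F.
Row p=F, q=T, r=T: ((q or not ((p or r or p) iff r)) or q) = T, (r iff q) = T, so the formula = T.
Row p=T, q=F, r=T: ((q or not ((p or r or p) iff r)) or q) = F, (r iff q) = F, so the formula = T.
Row p=T, q=T, r=T: ((q or not ((p or r or p) iff r)) or q) = T, (r iff q) = T, so the formula = T.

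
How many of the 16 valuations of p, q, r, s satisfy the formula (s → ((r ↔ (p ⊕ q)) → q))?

  p   |   q   |   r   |   s   | (p ⊕ q) | (r ↔ (p ⊕ q)) | ((r ↔ (p ⊕ q)) → q) | (s → ((r ↔ (p ⊕ q)) → q))
----- | ----- | ----- | ----- | ------- | ------------- | ------------------- | -------------------------
 True |  True |  True |  True |  False  |     False     |         True        |            True          
 True |  True |  True | False |  False  |     False     |         True        |            True          
 True |  True | False |  True |  False  |      True     |         True        |            True          
 True |  True | False | False |  False  |      True     |         True        |            True          
 True | False |  True |  True |   True  |      True     |        False        |           False          
 True | False |  True | False |   True  |      True     |        False        |            True          
 True | False | False |  True |   True  |     False     |         True        |            True          
 True | False | False | False |   True  |     False     |         True        |            True          
False |  True |  True |  True |   True  |      True     |         True        |            True          
False |  True |  True | False |   True  |      True     |         True        |            True          
False |  True | False |  True |   True  |     False     |         True        |            True          
False |  True | False | False |   True  |     False     |         True        |            True          
False | False |  True |  True |  False  |     False     |         True        |            True          
False | False |  True | False |  False  |     False     |         True        |            True          
False | False | False |  True |  False  |      True     |        False        |           False          
False | False | False | False |  False  |      True     |        False        |            True          
The formula is true on 14 of the 16 rows.

14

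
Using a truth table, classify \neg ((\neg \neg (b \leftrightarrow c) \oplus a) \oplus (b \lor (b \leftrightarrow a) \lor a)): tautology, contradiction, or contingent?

contingent

  a   |   b   |   c   | (b \leftrightarrow c) | \neg (b \leftrightarrow c) | (b \leftrightarrow a) |   φ  
----- | ----- | ----- | --------------------- | -------------------------- | --------------------- | -----
 True |  True |  True |          True         |           False            |          True         | False
 True |  True | False |         False         |            True            |          True         |  True
 True | False |  True |         False         |            True            |         False         |  True
 True | False | False |          True         |           False            |         False         | False
False |  True |  True |          True         |           False            |         False         |  True
False |  True | False |         False         |            True            |         False         | False
False | False |  True |         False         |            True            |          True         | False
False | False | False |          True         |           False            |          True         |  True
4 of 8 rows are True, so the formula is contingent.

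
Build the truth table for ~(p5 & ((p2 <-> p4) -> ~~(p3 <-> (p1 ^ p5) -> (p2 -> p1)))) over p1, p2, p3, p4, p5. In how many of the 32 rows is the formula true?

20

p1 | p2 | p3 | p4 | p5 | φ
-- | -- | -- | -- | -- | -
T  | T  | T  | T  | T  | F
T  | T  | T  | T  | F  | T
T  | T  | T  | F  | T  | F
T  | T  | T  | F  | F  | T
T  | T  | F  | T  | T  | T
T  | T  | F  | T  | F  | T
T  | T  | F  | F  | T  | F
T  | T  | F  | F  | F  | T
T  | F  | T  | T  | T  | F
T  | F  | T  | T  | F  | T
T  | F  | T  | F  | T  | F
T  | F  | T  | F  | F  | T
T  | F  | F  | T  | T  | F
T  | F  | F  | T  | F  | T
T  | F  | F  | F  | T  | T
T  | F  | F  | F  | F  | T
F  | T  | T  | T  | T  | T
F  | T  | T  | T  | F  | T
F  | T  | T  | F  | T  | F
F  | T  | T  | F  | F  | T
F  | T  | F  | T  | T  | F
F  | T  | F  | T  | F  | T
F  | T  | F  | F  | T  | F
F  | T  | F  | F  | F  | T
F  | F  | T  | T  | T  | F
F  | F  | T  | T  | F  | T
F  | F  | T  | F  | T  | F
F  | F  | T  | F  | F  | T
F  | F  | F  | T  | T  | F
F  | F  | F  | T  | F  | T
F  | F  | F  | F  | T  | T
F  | F  | F  | F  | F  | T
The formula is true on 20 of the 32 rows.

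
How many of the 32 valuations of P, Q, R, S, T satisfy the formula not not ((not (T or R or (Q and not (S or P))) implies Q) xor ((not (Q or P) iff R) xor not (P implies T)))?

12

P | Q | R | S | T || φ
F | F | F | F | F || F
F | F | F | F | T || T
F | F | F | T | F || F
F | F | F | T | T || T
F | F | T | F | F || F
F | F | T | F | T || F
F | F | T | T | F || F
F | F | T | T | T || F
F | T | F | F | F || F
F | T | F | F | T || F
F | T | F | T | F || F
F | T | F | T | T || F
F | T | T | F | F || T
F | T | T | F | T || T
F | T | T | T | F || T
F | T | T | T | T || T
T | F | F | F | F || F
T | F | F | F | T || F
T | F | F | T | F || F
T | F | F | T | T || F
T | F | T | F | F || F
T | F | T | F | T || T
T | F | T | T | F || F
T | F | T | T | T || T
T | T | F | F | F || T
T | T | F | F | T || F
T | T | F | T | F || T
T | T | F | T | T || F
T | T | T | F | F || F
T | T | T | F | T || T
T | T | T | T | F || F
T | T | T | T | T || T
The formula is true on 12 of the 32 rows.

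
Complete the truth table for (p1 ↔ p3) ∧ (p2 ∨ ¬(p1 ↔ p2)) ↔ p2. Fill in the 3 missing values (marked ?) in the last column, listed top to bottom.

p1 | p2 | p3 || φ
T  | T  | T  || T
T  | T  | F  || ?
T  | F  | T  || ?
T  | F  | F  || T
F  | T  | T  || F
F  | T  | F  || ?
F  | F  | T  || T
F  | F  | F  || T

Row p1=T, p2=T, p3=F: ((p1 ↔ p3) ∧ (p2 ∨ ¬(p1 ↔ p2))) = F, so the formula = F.
Row p1=T, p2=F, p3=T: ((p1 ↔ p3) ∧ (p2 ∨ ¬(p1 ↔ p2))) = T, so the formula = F.
Row p1=F, p2=T, p3=F: ((p1 ↔ p3) ∧ (p2 ∨ ¬(p1 ↔ p2))) = T, so the formula = T.

F, F, T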